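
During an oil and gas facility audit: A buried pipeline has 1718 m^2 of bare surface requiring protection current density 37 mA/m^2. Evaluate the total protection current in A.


I = area * current density, then convert mA → A (÷1000)
I = 1718 * 37 / 1000 = 63.57 A

63.57 A


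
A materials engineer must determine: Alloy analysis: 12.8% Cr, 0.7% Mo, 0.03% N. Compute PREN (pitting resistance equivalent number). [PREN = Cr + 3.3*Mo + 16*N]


Apply the PREN formula: PREN = Cr + 3.3*Mo + 16*N
PREN = 12.8 + 3.3*0.7 + 16*0.03
PREN = 12.8 + 2.31 + 0.48 = 15.59

15.59


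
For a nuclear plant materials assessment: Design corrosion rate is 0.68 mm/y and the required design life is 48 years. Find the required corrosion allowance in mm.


Corrosion allowance = CR × design life
CA = 0.68 * 48 = 32.64 mm

32.64 mm


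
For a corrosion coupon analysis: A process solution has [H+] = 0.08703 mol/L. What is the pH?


pH = −log10[H+]
pH = −log10(0.08703) = 1.06

1.06


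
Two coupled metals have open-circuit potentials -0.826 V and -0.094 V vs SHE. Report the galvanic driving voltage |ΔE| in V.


Driving voltage is the absolute potential difference.
|ΔE| = |-0.826 − (-0.094)| = 0.732 V

0.732 V


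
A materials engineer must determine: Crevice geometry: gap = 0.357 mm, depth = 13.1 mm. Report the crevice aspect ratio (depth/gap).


Aspect ratio = depth / gap
Ratio = 13.1 / 0.357 = 36.7

36.7


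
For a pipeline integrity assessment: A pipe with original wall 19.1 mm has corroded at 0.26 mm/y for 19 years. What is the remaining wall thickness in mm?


Remaining wall = original − CR × time
t = 19.1 − 0.26*19 = 19.1 − 4.94 = 14.16 mm

14.16 mm


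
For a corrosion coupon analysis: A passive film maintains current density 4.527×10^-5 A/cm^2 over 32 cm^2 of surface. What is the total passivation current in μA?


I = i_pass * A, then convert A → μA (×10^6)
I = 4.527×10^-5 * 32 * 10^6 = 1448.64 μA

1448.64 μA


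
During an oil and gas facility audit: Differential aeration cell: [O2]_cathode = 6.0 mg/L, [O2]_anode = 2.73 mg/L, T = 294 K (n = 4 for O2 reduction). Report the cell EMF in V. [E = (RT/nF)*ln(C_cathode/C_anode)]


Apply the Nernst concentration-cell relation: E = (RT/nF)*ln(C_cathode/C_anode)
RT/nF = 8.314*294/(4*96485) = 0.00633341 V
ln(6.0/2.73) = 0.78746
E = 0.00633341 * 0.78746 = 0.00499 V

0.00499 V


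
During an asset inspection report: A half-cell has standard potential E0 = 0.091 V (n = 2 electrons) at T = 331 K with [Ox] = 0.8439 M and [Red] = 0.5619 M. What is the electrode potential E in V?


Apply the Nernst equation: E = E0 + (RT/nF)*ln([Ox]/[Red])
Step 1: RT/nF = 8.314*331/(2*96485) = 0.01426094 V
Step 2: [Ox]/[Red] = 0.8439/0.5619 = 1.501869
Step 3: ln(1.501869) = 0.40671
Step 4: correction = 0.01426094 * 0.40671 = 0.0058 V
E = 0.091 + 0.0058 = 0.0968 V

0.0968 V


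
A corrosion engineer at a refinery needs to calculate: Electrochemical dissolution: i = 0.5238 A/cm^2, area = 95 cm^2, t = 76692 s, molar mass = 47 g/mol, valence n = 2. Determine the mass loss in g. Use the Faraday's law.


Apply Faraday's law: m = i*A*t*M / (n*F)
Total charge passed Q = i*A*t = 0.5238*95*76692 = 3816270.612 C
m = Q*M/(n*F) = 3816270.612*47/(2*96485) = 929.4954 g

929.4954 g


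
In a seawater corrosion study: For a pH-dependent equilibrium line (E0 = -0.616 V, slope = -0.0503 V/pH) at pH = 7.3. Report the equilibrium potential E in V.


Apply the Pourbaix line equation: E = E0 + slope*pH
E = -0.616 + (-0.0503)*7.3 = -0.616 + (-0.36719) = -0.98319 V
Rounded to 3 decimal places: E = -0.983 V

-0.983 V


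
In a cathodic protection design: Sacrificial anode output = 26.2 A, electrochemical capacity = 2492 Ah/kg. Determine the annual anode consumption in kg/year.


Annual consumption = current * hours per year / capacity
Rate = 26.2 * 8760 / 2492 = 92.1 kg/year

92.1 kg/year


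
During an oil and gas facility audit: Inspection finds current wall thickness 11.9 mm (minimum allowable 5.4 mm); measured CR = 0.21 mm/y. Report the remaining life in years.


Apply the remaining-life relation: RL = (t_current − t_min) / CR
RL = (11.9 − 5.4) / 0.21 = 6.5 / 0.21 = 31.0 years

31.0 years


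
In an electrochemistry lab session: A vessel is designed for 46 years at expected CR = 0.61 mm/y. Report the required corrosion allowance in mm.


Corrosion allowance = CR × design life
CA = 0.61 * 46 = 28.06 mm

28.06 mm


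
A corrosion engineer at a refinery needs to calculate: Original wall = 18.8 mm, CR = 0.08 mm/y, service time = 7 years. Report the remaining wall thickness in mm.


Remaining wall = original − CR × time
t = 18.8 − 0.08*7 = 18.8 − 0.56 = 18.24 mm

18.24 mm


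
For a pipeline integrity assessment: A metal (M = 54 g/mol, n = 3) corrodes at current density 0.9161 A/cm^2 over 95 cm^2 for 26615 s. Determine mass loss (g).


Apply Faraday's law: m = i*A*t*M / (n*F)
Total charge passed Q = i*A*t = 0.9161*95*26615 = 2316290.1425 C
m = Q*M/(n*F) = 2316290.1425*54/(3*96485) = 432.1213 g

432.1213 g


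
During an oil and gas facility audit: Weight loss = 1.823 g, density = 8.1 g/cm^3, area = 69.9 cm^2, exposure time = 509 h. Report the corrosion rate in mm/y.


Apply the mm/y weight-loss relation: CR = 87600 * W / (D * A * T)
Numerator: 87600 * 1.823 = 159694.8
Denominator: 8.1 * 69.9 * 509 = 288190.71
CR = 159694.8 / 288190.71 = 0.55413 mm/y

0.55413 mm/y


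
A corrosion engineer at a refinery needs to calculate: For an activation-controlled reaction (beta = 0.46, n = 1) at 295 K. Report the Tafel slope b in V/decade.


Apply the Tafel slope relation: b = 2.303*R*T/(beta*n*F)
Numerator: 2.303 * 8.314 * 295 = 5648.41
Denominator: 0.46 * 1 * 96485 = 44383.1
b = 5648.41 / 44383.1 = 0.127 V/decade

0.127 V/decade


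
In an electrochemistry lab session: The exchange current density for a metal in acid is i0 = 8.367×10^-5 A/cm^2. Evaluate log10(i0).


i0 = 8.367×10^-5 A/cm^2
log10(i0) = -4.077

-4.077


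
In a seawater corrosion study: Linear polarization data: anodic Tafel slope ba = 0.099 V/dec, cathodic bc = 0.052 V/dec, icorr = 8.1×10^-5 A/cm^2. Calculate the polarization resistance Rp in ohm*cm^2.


Apply the Stern-Geary equation: Rp = ba*bc / (2.303*icorr*(ba+bc))
ba*bc = 0.099*0.052 = 0.005148
ba+bc = 0.151; 2.303*icorr*(ba+bc) = 2.303*8.1×10^-5*0.151 = 2.8167993×10^-5
Rp = 0.005148 / 2.8167993×10^-5 = 182.76 ohm*cm^2

182.76 ohm*cm^2


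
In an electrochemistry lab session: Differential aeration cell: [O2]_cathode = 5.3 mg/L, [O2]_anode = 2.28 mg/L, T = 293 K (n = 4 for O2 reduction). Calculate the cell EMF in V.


Apply the Nernst concentration-cell relation: E = (RT/nF)*ln(C_cathode/C_anode)
RT/nF = 8.314*293/(4*96485) = 0.00631187 V
ln(5.3/2.28) = 0.84353
E = 0.00631187 * 0.84353 = 0.00532 V

0.00532 V


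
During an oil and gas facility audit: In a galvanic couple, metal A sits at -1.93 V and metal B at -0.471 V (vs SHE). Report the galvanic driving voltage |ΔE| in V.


Driving voltage is the absolute potential difference.
|ΔE| = |-1.93 − (-0.471)| = 1.459 V

1.459 V


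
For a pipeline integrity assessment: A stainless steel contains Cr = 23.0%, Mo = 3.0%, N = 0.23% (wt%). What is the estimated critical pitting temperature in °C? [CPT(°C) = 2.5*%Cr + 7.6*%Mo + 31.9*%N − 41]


Apply the ASTM G48 empirical CPT estimate: CPT(°C) = 2.5*%Cr + 7.6*%Mo + 31.9*%N − 41
2.5*23.0 = 57.5; 7.6*3.0 = 22.8; 31.9*0.23 = 7.337
CPT = 57.5 + 22.8 + 7.337 − 41 = 46.637 °C
Rounded to 0.1 °C: CPT ≈ 46.6 °C

46.6 °C


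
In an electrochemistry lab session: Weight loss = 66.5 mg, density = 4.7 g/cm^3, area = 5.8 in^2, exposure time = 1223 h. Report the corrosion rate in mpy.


Apply the mpy weight-loss relation: CR = 534 * W / (D * A * T)
Numerator: 534 * 66.5 = 35511.0
Denominator: 4.7 * 5.8 * 1223 = 33338.98
CR = 35511.0 / 33338.98 = 1.0651 mpy

1.0651 mpy


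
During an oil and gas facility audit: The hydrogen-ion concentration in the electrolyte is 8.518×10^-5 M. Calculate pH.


pH = −log10[H+]
pH = −log10(8.518×10^-5) = 4.07

4.07


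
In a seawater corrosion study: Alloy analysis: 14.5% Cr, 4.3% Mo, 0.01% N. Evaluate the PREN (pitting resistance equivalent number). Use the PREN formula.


Apply the PREN formula: PREN = Cr + 3.3*Mo + 16*N
PREN = 14.5 + 3.3*4.3 + 16*0.01
PREN = 14.5 + 14.19 + 0.16 = 28.85

28.85


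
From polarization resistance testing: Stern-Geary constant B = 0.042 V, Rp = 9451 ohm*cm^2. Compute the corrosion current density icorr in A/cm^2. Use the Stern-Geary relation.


Apply the Stern-Geary relation: icorr = B / Rp
icorr = 0.042 / 9451 = 4.444×10^-6 A/cm^2

4.444×10^-6 A/cm^2


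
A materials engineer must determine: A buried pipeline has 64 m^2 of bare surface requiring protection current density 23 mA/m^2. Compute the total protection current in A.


I = area * current density, then convert mA → A (÷1000)
I = 64 * 23 / 1000 = 1.47 A

1.47 A


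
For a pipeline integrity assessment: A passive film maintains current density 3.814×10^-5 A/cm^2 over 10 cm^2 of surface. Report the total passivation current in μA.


I = i_pass * A, then convert A → μA (×10^6)
I = 3.814×10^-5 * 10 * 10^6 = 381.4 μA

381.4 μA


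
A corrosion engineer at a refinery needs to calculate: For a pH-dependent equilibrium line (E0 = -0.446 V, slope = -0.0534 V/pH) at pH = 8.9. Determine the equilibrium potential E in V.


Apply the Pourbaix line equation: E = E0 + slope*pH
E = -0.446 + (-0.0534)*8.9 = -0.446 + (-0.47526) = -0.92126 V
Rounded to 3 decimal places: E = -0.921 V

-0.921 V


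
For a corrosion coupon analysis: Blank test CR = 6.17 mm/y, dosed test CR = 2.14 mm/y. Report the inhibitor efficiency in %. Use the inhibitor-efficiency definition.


Apply the inhibitor-efficiency definition: IE = (CR_blank − CR_inh)/CR_blank × 100
IE = (6.17 − 2.14) / 6.17 × 100
IE = 4.03 / 6.17 × 100 = 65.3 %

65.3 %


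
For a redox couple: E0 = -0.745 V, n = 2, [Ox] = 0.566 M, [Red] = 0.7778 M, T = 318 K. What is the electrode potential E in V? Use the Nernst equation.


Apply the Nernst equation: E = E0 + (RT/nF)*ln([Ox]/[Red])
Step 1: RT/nF = 8.314*318/(2*96485) = 0.01370084 V
Step 2: [Ox]/[Red] = 0.566/0.7778 = 0.727693
Step 3: ln(0.727693) = -0.317876
Step 4: correction = 0.01370084 * -0.317876 = -0.0044 V
E = -0.745 + -0.0044 = -0.7494 V

-0.7494 V


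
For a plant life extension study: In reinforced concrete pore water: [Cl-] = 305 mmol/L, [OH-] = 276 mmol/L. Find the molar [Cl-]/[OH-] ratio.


Threshold parameter = [Cl-] / [OH-] (molar basis; both in mmol/L, so units cancel)
Ratio = 305 / 276 = 1.11

1.11


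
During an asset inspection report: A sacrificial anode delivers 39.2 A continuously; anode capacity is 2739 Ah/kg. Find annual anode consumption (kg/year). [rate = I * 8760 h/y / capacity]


Annual consumption = current * hours per year / capacity
Rate = 39.2 * 8760 / 2739 = 125.4 kg/year

125.4 kg/year


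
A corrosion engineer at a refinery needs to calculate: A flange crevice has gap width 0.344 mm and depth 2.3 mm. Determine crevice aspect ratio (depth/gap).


Aspect ratio = depth / gap
Ratio = 2.3 / 0.344 = 6.7

6.7


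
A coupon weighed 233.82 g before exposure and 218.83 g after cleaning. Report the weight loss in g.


Weight loss = initial − final
WL = 233.82 − 218.83 = 14.99 g

14.99 g


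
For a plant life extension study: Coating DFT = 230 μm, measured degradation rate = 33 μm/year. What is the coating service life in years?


Service life = thickness / degradation rate
Life = 230 / 33 = 7.0 years

7.0 years


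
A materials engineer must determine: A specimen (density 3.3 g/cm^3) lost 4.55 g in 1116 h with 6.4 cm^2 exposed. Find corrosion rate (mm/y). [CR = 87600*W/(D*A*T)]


Apply the mm/y weight-loss relation: CR = 87600 * W / (D * A * T)
Numerator: 87600 * 4.55 = 398580.0
Denominator: 3.3 * 6.4 * 1116 = 23569.92
CR = 398580.0 / 23569.92 = 16.9105 mm/y

16.9105 mm/y


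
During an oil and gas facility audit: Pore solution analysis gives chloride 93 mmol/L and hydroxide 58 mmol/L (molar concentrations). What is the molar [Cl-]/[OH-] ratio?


Threshold parameter = [Cl-] / [OH-] (molar basis; both in mmol/L, so units cancel)
Ratio = 93 / 58 = 1.6

1.6


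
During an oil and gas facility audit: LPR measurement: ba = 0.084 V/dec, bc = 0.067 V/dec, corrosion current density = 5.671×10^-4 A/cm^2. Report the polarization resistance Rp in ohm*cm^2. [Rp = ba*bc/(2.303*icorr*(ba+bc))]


Apply the Stern-Geary equation: Rp = ba*bc / (2.303*icorr*(ba+bc))
ba*bc = 0.084*0.067 = 0.005628
ba+bc = 0.151; 2.303*icorr*(ba+bc) = 2.303*5.671×10^-4*0.151 = 1.9721073×10^-4
Rp = 0.005628 / 1.9721073×10^-4 = 28.5 ohm*cm^2

28.5 ohm*cm^2


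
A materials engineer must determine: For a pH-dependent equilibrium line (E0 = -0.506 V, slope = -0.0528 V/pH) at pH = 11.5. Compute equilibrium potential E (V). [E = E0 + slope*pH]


Apply the Pourbaix line equation: E = E0 + slope*pH
E = -0.506 + (-0.0528)*11.5 = -0.506 + (-0.6072) = -1.1132 V
Rounded to 4 decimal places: E = -1.1132 V

-1.1132 V


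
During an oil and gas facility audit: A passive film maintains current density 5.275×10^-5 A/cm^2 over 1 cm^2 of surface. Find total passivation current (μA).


I = i_pass * A, then convert A → μA (×10^6)
I = 5.275×10^-5 * 1 * 10^6 = 52.75 μA

52.75 μA


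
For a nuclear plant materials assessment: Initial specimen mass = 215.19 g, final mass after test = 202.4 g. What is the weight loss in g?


Weight loss = initial − final
WL = 215.19 − 202.4 = 12.79 g

12.79 g


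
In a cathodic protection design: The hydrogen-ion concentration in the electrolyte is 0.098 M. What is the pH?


pH = −log10[H+]
pH = −log10(0.098) = 1.01

1.01


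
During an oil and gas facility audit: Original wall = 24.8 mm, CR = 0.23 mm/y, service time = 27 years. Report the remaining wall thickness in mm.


Remaining wall = original − CR × time
t = 24.8 − 0.23*27 = 24.8 − 6.21 = 18.59 mm

18.59 mm


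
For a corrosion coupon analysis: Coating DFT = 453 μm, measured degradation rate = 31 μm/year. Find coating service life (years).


Service life = thickness / degradation rate
Life = 453 / 31 = 14.6 years

14.6 years


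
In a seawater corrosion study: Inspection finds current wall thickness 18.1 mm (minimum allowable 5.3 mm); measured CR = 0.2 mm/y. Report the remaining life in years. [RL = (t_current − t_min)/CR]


Apply the remaining-life relation: RL = (t_current − t_min) / CR
RL = (18.1 − 5.3) / 0.2 = 12.8 / 0.2 = 64.0 years

64.0 years


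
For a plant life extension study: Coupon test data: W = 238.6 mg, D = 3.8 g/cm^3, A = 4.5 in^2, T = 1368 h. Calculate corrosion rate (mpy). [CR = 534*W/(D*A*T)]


Apply the mpy weight-loss relation: CR = 534 * W / (D * A * T)
Numerator: 534 * 238.6 = 127412.4
Denominator: 3.8 * 4.5 * 1368 = 23392.8
CR = 127412.4 / 23392.8 = 5.44665 mpy

5.44665 mpy


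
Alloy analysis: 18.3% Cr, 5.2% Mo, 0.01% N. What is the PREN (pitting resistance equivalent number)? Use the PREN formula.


Apply the PREN formula: PREN = Cr + 3.3*Mo + 16*N
PREN = 18.3 + 3.3*5.2 + 16*0.01
PREN = 18.3 + 17.16 + 0.16 = 35.62

35.62


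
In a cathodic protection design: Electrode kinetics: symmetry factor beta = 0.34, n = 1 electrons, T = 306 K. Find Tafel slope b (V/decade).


Apply the Tafel slope relation: b = 2.303*R*T/(beta*n*F)
Numerator: 2.303 * 8.314 * 306 = 5859.03
Denominator: 0.34 * 1 * 96485 = 32804.9
b = 5859.03 / 32804.9 = 0.179 V/decade

0.179 V/decade


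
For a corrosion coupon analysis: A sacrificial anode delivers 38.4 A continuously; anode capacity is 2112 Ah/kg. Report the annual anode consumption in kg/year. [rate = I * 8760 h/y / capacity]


Annual consumption = current * hours per year / capacity
Rate = 38.4 * 8760 / 2112 = 159.3 kg/year

159.3 kg/year


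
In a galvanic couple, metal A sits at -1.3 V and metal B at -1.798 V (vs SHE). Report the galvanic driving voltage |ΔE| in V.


Driving voltage is the absolute potential difference.
|ΔE| = |-1.3 − (-1.798)| = 0.498 V

0.498 V


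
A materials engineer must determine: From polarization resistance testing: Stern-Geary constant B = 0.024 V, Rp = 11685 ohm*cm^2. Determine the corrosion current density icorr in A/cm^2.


Apply the Stern-Geary relation: icorr = B / Rp
icorr = 0.024 / 11685 = 2.054×10^-6 A/cm^2

2.054×10^-6 A/cm^2


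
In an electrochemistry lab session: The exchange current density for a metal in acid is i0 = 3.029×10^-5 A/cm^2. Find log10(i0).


i0 = 3.029×10^-5 A/cm^2
log10(i0) = -4.519

-4.519


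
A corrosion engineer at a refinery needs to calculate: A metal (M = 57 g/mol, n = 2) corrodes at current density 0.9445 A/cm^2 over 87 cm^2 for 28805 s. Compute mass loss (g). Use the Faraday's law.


Apply Faraday's law: m = i*A*t*M / (n*F)
Total charge passed Q = i*A*t = 0.9445*87*28805 = 2366950.0575 C
m = Q*M/(n*F) = 2366950.0575*57/(2*96485) = 699.1561 g

699.1561 g


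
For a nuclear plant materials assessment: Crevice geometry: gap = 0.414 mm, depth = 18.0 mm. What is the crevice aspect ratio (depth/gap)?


Aspect ratio = depth / gap
Ratio = 18.0 / 0.414 = 43.5

43.5


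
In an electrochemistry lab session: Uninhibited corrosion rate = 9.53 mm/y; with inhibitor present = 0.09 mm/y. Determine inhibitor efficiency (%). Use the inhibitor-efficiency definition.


Apply the inhibitor-efficiency definition: IE = (CR_blank − CR_inh)/CR_blank × 100
IE = (9.53 − 0.09) / 9.53 × 100
IE = 9.44 / 9.53 × 100 = 99.1 %

99.1 %


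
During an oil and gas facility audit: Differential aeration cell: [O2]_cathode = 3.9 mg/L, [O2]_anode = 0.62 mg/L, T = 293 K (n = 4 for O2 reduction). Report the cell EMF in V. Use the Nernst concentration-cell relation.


Apply the Nernst concentration-cell relation: E = (RT/nF)*ln(C_cathode/C_anode)
RT/nF = 8.314*293/(4*96485) = 0.00631187 V
ln(3.9/0.62) = 1.83901
E = 0.00631187 * 1.83901 = 0.01161 V

0.01161 V


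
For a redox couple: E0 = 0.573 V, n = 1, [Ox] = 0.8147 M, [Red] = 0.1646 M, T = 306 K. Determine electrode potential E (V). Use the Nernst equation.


Apply the Nernst equation: E = E0 + (RT/nF)*ln([Ox]/[Red])
Step 1: RT/nF = 8.314*306/(1*96485) = 0.02636766 V
Step 2: [Ox]/[Red] = 0.8147/0.1646 = 4.949575
Step 3: ln(4.949575) = 1.599302
Step 4: correction = 0.02636766 * 1.599302 = 0.0422 V
E = 0.573 + 0.0422 = 0.6152 V

0.6152 V


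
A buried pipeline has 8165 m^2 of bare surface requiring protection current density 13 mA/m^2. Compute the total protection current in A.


I = area * current density, then convert mA → A (÷1000)
I = 8165 * 13 / 1000 = 106.15 A

106.15 A


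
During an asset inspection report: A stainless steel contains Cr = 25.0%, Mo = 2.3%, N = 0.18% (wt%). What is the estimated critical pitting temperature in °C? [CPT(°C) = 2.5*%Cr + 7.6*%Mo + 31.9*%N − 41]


Apply the ASTM G48 empirical CPT estimate: CPT(°C) = 2.5*%Cr + 7.6*%Mo + 31.9*%N − 41
2.5*25.0 = 62.5; 7.6*2.3 = 17.48; 31.9*0.18 = 5.742
CPT = 62.5 + 17.48 + 5.742 − 41 = 44.722 °C
Rounded to 0.1 °C: CPT ≈ 44.7 °C

44.7 °C


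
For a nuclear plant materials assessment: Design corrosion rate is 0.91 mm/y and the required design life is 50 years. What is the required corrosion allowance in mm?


Corrosion allowance = CR × design life
CA = 0.91 * 50 = 45.5 mm

45.5 mm


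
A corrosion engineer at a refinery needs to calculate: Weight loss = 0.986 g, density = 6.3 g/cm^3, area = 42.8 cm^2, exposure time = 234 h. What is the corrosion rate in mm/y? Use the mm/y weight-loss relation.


Apply the mm/y weight-loss relation: CR = 87600 * W / (D * A * T)
Numerator: 87600 * 0.986 = 86373.6
Denominator: 6.3 * 42.8 * 234 = 63095.76
CR = 86373.6 / 63095.76 = 1.368929 mm/y

1.368929 mm/y


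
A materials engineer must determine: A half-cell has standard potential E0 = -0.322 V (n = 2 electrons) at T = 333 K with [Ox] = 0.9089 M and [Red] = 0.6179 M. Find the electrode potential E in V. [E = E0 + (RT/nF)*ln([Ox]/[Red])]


Apply the Nernst equation: E = E0 + (RT/nF)*ln([Ox]/[Red])
Step 1: RT/nF = 8.314*333/(2*96485) = 0.01434711 V
Step 2: [Ox]/[Red] = 0.9089/0.6179 = 1.47095
Step 3: ln(1.47095) = 0.385908
Step 4: correction = 0.01434711 * 0.385908 = 0.0055 V
E = -0.322 + 0.0055 = -0.3165 V

-0.3165 V


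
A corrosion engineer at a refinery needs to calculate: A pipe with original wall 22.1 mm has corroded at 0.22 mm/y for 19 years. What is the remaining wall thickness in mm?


Remaining wall = original − CR × time
t = 22.1 − 0.22*19 = 22.1 − 4.18 = 17.92 mm

17.92 mm


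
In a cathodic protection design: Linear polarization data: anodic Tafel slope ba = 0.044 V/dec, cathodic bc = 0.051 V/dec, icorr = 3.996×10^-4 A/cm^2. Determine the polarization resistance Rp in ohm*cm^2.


Apply the Stern-Geary equation: Rp = ba*bc / (2.303*icorr*(ba+bc))
ba*bc = 0.044*0.051 = 0.002244
ba+bc = 0.095; 2.303*icorr*(ba+bc) = 2.303*3.996×10^-4*0.095 = 8.7426486×10^-5
Rp = 0.002244 / 8.7426486×10^-5 = 25.67 ohm*cm^2

25.67 ohm*cm^2


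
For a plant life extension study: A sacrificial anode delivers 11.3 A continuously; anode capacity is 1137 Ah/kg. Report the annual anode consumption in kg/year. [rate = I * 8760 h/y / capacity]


Annual consumption = current * hours per year / capacity
Rate = 11.3 * 8760 / 1137 = 87.1 kg/year

87.1 kg/year


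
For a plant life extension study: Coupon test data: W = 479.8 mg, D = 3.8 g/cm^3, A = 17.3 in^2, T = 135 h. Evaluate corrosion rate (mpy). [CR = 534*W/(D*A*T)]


Apply the mpy weight-loss relation: CR = 534 * W / (D * A * T)
Numerator: 534 * 479.8 = 256213.2
Denominator: 3.8 * 17.3 * 135 = 8874.9
CR = 256213.2 / 8874.9 = 28.869 mpy

28.869 mpy


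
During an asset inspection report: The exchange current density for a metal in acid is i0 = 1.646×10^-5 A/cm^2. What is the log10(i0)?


i0 = 1.646×10^-5 A/cm^2
log10(i0) = -4.784

-4.784


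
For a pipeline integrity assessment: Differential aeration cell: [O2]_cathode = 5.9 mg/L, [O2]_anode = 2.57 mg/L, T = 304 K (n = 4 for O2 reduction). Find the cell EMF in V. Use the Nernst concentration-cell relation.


Apply the Nernst concentration-cell relation: E = (RT/nF)*ln(C_cathode/C_anode)
RT/nF = 8.314*304/(4*96485) = 0.00654883 V
ln(5.9/2.57) = 0.83105
E = 0.00654883 * 0.83105 = 0.00544 V

0.00544 V


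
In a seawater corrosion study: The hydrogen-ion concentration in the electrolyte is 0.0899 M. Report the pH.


pH = −log10[H+]
pH = −log10(0.0899) = 1.05

1.05


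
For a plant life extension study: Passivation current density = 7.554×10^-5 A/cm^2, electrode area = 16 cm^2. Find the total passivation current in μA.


I = i_pass * A, then convert A → μA (×10^6)
I = 7.554×10^-5 * 16 * 10^6 = 1208.64 μA

1208.64 μA


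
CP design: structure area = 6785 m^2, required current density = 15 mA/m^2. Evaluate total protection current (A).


I = area * current density, then convert mA → A (÷1000)
I = 6785 * 15 / 1000 = 101.78 A

101.78 A


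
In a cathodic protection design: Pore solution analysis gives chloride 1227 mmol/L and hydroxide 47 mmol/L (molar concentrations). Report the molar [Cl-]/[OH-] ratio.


Threshold parameter = [Cl-] / [OH-] (molar basis; both in mmol/L, so units cancel)
Ratio = 1227 / 47 = 26.11

26.11


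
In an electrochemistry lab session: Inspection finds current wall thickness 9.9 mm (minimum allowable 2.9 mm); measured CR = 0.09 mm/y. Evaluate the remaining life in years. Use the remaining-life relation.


Apply the remaining-life relation: RL = (t_current − t_min) / CR
RL = (9.9 − 2.9) / 0.09 = 7.0 / 0.09 = 77.8 years

77.8 years


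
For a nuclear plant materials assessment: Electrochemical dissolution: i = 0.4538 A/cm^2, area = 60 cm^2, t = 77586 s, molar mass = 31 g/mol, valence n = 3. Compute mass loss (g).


Apply Faraday's law: m = i*A*t*M / (n*F)
Total charge passed Q = i*A*t = 0.4538*60*77586 = 2112511.608 C
m = Q*M/(n*F) = 2112511.608*31/(3*96485) = 226.245 g

226.245 g


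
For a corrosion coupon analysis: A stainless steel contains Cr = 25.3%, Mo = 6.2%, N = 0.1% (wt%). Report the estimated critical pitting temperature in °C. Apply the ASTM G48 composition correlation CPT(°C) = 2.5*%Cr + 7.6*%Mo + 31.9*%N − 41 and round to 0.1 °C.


Apply the ASTM G48 empirical CPT estimate: CPT(°C) = 2.5*%Cr + 7.6*%Mo + 31.9*%N − 41
2.5*25.3 = 63.25; 7.6*6.2 = 47.12; 31.9*0.1 = 3.19
CPT = 63.25 + 47.12 + 3.19 − 41 = 72.56 °C
Rounded to 0.1 °C: CPT ≈ 72.6 °C

72.6 °C


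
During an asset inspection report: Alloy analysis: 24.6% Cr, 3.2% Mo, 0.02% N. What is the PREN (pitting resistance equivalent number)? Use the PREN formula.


Apply the PREN formula: PREN = Cr + 3.3*Mo + 16*N
PREN = 24.6 + 3.3*3.2 + 16*0.02
PREN = 24.6 + 10.56 + 0.32 = 35.48

35.48


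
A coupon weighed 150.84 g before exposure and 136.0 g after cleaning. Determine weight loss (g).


Weight loss = initial − final
WL = 150.84 − 136.0 = 14.84 g

14.84 g


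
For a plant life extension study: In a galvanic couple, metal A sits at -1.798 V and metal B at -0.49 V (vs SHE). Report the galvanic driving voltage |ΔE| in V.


Driving voltage is the absolute potential difference.
|ΔE| = |-1.798 − (-0.49)| = 1.308 V

1.308 V


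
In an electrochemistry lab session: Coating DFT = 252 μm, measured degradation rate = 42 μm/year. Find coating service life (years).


Service life = thickness / degradation rate
Life = 252 / 42 = 6.0 years

6.0 years


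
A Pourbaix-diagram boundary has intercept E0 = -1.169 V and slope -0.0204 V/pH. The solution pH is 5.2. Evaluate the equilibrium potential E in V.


Apply the Pourbaix line equation: E = E0 + slope*pH
E = -1.169 + (-0.0204)*5.2 = -1.169 + (-0.10608) = -1.27508 V
Rounded to 4 decimal places: E = -1.2751 V

-1.2751 V


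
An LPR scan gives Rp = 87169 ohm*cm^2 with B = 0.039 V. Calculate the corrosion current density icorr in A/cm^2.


Apply the Stern-Geary relation: icorr = B / Rp
icorr = 0.039 / 87169 = 4.474×10^-7 A/cm^2

4.474×10^-7 A/cm^2


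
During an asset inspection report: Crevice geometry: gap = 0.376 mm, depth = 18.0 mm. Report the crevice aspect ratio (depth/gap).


Aspect ratio = depth / gap
Ratio = 18.0 / 0.376 = 47.9

47.9


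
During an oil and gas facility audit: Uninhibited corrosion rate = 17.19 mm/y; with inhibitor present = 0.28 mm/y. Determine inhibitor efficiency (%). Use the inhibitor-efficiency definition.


Apply the inhibitor-efficiency definition: IE = (CR_blank − CR_inh)/CR_blank × 100
IE = (17.19 − 0.28) / 17.19 × 100
IE = 16.91 / 17.19 × 100 = 98.4 %

98.4 %


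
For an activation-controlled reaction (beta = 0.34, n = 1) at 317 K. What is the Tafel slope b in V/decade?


Apply the Tafel slope relation: b = 2.303*R*T/(beta*n*F)
Numerator: 2.303 * 8.314 * 317 = 6069.64
Denominator: 0.34 * 1 * 96485 = 32804.9
b = 6069.64 / 32804.9 = 0.185 V/decade

0.185 V/decade


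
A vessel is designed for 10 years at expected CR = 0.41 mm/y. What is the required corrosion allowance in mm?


Corrosion allowance = CR × design life
CA = 0.41 * 10 = 4.1 mm

4.1 mm


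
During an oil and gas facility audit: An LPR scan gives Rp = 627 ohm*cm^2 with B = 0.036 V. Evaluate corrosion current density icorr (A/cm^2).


Apply the Stern-Geary relation: icorr = B / Rp
icorr = 0.036 / 627 = 5.742×10^-5 A/cm^2

5.742×10^-5 A/cm^2


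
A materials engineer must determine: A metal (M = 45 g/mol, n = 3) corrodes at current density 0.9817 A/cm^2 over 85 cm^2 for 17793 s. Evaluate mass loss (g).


Apply Faraday's law: m = i*A*t*M / (n*F)
Total charge passed Q = i*A*t = 0.9817*85*17793 = 1484727.9885 C
m = Q*M/(n*F) = 1484727.9885*45/(3*96485) = 230.82261 g

230.82261 g


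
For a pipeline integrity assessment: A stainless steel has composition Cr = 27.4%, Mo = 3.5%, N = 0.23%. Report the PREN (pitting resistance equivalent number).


Apply the PREN formula: PREN = Cr + 3.3*Mo + 16*N
PREN = 27.4 + 3.3*3.5 + 16*0.23
PREN = 27.4 + 11.55 + 3.68 = 42.63

42.63


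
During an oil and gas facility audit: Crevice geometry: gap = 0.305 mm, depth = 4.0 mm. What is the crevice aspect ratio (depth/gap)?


Aspect ratio = depth / gap
Ratio = 4.0 / 0.305 = 13.1

13.1


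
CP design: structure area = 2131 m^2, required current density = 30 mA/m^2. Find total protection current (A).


I = area * current density, then convert mA → A (÷1000)
I = 2131 * 30 / 1000 = 63.93 A

63.93 A


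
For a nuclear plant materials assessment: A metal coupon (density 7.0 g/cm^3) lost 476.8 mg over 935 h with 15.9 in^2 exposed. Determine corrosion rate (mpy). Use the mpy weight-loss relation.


Apply the mpy weight-loss relation: CR = 534 * W / (D * A * T)
Numerator: 534 * 476.8 = 254611.2
Denominator: 7.0 * 15.9 * 935 = 104065.5
CR = 254611.2 / 104065.5 = 2.4466 mpy

2.4466 mpy


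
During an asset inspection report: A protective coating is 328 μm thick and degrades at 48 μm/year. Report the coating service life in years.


Service life = thickness / degradation rate
Life = 328 / 48 = 6.8 years

6.8 years


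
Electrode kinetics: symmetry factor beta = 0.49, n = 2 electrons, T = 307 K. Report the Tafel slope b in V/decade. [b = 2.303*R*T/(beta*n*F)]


Apply the Tafel slope relation: b = 2.303*R*T/(beta*n*F)
Numerator: 2.303 * 8.314 * 307 = 5878.17
Denominator: 0.49 * 2 * 96485 = 94555.3
b = 5878.17 / 94555.3 = 0.0622 V/decade

0.0622 V/decade


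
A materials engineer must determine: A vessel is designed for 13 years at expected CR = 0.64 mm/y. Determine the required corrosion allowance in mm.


Corrosion allowance = CR × design life
CA = 0.64 * 13 = 8.32 mm

8.32 mm


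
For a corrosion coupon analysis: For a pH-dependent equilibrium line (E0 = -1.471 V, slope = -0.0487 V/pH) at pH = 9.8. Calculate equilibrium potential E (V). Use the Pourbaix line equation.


Apply the Pourbaix line equation: E = E0 + slope*pH
E = -1.471 + (-0.0487)*9.8 = -1.471 + (-0.47726) = -1.94826 V
Rounded to 4 decimal places: E = -1.9483 V

-1.9483 V


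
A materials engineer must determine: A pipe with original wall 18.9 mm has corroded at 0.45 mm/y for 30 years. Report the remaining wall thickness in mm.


Remaining wall = original − CR × time
t = 18.9 − 0.45*30 = 18.9 − 13.5 = 5.4 mm

5.4 mm


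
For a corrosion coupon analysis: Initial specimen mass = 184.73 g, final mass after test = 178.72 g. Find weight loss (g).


Weight loss = initial − final
WL = 184.73 − 178.72 = 6.01 g

6.01 g


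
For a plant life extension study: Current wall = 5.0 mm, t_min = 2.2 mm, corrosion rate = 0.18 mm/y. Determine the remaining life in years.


Apply the remaining-life relation: RL = (t_current − t_min) / CR
RL = (5.0 − 2.2) / 0.18 = 2.8 / 0.18 = 15.6 years

15.6 years


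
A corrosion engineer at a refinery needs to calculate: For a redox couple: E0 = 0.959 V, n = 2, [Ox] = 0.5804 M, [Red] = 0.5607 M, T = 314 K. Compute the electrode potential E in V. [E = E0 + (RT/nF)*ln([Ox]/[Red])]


Apply the Nernst equation: E = E0 + (RT/nF)*ln([Ox]/[Red])
Step 1: RT/nF = 8.314*314/(2*96485) = 0.01352851 V
Step 2: [Ox]/[Red] = 0.5804/0.5607 = 1.035135
Step 3: ln(1.035135) = 0.034532
Step 4: correction = 0.01352851 * 0.034532 = 0.0005 V
E = 0.959 + 0.0005 = 0.9595 V

0.9595 V


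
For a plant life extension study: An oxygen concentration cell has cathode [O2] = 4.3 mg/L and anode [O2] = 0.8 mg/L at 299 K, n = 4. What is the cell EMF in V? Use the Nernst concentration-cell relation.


Apply the Nernst concentration-cell relation: E = (RT/nF)*ln(C_cathode/C_anode)
RT/nF = 8.314*299/(4*96485) = 0.00644112 V
ln(4.3/0.8) = 1.68176
E = 0.00644112 * 1.68176 = 0.01083 V

0.01083 V


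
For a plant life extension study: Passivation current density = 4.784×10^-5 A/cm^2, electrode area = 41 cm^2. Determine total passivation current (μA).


I = i_pass * A, then convert A → μA (×10^6)
I = 4.784×10^-5 * 41 * 10^6 = 1961.44 μA

1961.44 μA


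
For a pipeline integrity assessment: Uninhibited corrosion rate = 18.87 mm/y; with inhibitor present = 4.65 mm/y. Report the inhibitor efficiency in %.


Apply the inhibitor-efficiency definition: IE = (CR_blank − CR_inh)/CR_blank × 100
IE = (18.87 − 4.65) / 18.87 × 100
IE = 14.22 / 18.87 × 100 = 75.4 %

75.4 %


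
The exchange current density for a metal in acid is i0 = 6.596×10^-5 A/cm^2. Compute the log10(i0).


i0 = 6.596×10^-5 A/cm^2
log10(i0) = -4.181

-4.181


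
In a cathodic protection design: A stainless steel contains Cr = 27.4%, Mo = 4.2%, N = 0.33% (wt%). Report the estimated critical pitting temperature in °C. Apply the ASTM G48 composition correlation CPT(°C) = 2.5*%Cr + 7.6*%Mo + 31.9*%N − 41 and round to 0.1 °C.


Apply the ASTM G48 empirical CPT estimate: CPT(°C) = 2.5*%Cr + 7.6*%Mo + 31.9*%N − 41
2.5*27.4 = 68.5; 7.6*4.2 = 31.92; 31.9*0.33 = 10.527
CPT = 68.5 + 31.92 + 10.527 − 41 = 69.947 °C
Rounded to 0.1 °C: CPT ≈ 69.9 °C

69.9 °C


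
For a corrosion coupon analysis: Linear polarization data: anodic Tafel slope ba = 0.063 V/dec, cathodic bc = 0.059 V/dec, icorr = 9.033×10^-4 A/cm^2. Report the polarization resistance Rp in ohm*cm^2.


Apply the Stern-Geary equation: Rp = ba*bc / (2.303*icorr*(ba+bc))
ba*bc = 0.063*0.059 = 0.003717
ba+bc = 0.122; 2.303*icorr*(ba+bc) = 2.303*9.033×10^-4*0.122 = 2.5379659×10^-4
Rp = 0.003717 / 2.5379659×10^-4 = 14.6 ohm*cm^2

14.6 ohm*cm^2


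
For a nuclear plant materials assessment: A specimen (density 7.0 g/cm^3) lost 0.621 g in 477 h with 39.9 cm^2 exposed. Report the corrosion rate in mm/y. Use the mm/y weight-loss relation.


Apply the mm/y weight-loss relation: CR = 87600 * W / (D * A * T)
Numerator: 87600 * 0.621 = 54399.6
Denominator: 7.0 * 39.9 * 477 = 133226.1
CR = 54399.6 / 133226.1 = 0.40833 mm/y

0.40833 mm/y


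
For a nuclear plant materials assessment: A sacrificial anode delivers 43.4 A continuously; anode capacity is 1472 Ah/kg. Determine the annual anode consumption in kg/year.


Annual consumption = current * hours per year / capacity
Rate = 43.4 * 8760 / 1472 = 258.3 kg/year

258.3 kg/year


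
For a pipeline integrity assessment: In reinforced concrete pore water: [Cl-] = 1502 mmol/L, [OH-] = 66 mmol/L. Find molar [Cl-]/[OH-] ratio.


Threshold parameter = [Cl-] / [OH-] (molar basis; both in mmol/L, so units cancel)
Ratio = 1502 / 66 = 22.76

22.76


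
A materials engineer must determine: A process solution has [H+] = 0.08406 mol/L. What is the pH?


pH = −log10[H+]
pH = −log10(0.08406) = 1.08

1.08


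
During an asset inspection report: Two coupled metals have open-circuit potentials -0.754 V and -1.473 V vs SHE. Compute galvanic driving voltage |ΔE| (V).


Driving voltage is the absolute potential difference.
|ΔE| = |-0.754 − (-1.473)| = 0.719 V

0.719 V


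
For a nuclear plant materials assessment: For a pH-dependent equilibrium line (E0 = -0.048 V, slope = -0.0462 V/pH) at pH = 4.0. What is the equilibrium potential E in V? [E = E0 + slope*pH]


Apply the Pourbaix line equation: E = E0 + slope*pH
E = -0.048 + (-0.0462)*4.0 = -0.048 + (-0.1848) = -0.2328 V
Rounded to 4 decimal places: E = -0.2328 V

-0.2328 V


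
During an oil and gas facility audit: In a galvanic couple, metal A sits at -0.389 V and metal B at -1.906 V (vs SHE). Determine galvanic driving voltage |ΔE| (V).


Driving voltage is the absolute potential difference.
|ΔE| = |-0.389 − (-1.906)| = 1.517 V

1.517 V


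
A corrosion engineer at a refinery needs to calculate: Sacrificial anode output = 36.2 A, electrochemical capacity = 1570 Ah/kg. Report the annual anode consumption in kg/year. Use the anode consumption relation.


Annual consumption = current * hours per year / capacity
Rate = 36.2 * 8760 / 1570 = 202.0 kg/year

202.0 kg/year


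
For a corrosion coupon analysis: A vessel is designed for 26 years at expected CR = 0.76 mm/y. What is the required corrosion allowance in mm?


Corrosion allowance = CR × design life
CA = 0.76 * 26 = 19.76 mm

19.76 mm


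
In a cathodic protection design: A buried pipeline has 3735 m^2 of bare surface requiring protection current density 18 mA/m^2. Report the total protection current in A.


I = area * current density, then convert mA → A (÷1000)
I = 3735 * 18 / 1000 = 67.23 A

67.23 A


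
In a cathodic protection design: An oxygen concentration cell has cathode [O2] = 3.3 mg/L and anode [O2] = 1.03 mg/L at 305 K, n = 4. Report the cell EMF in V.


Apply the Nernst concentration-cell relation: E = (RT/nF)*ln(C_cathode/C_anode)
RT/nF = 8.314*305/(4*96485) = 0.00657037 V
ln(3.3/1.03) = 1.16436
E = 0.00657037 * 1.16436 = 0.00765 V

0.00765 V


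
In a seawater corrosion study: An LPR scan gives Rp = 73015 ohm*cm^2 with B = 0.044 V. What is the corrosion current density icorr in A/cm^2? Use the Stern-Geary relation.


Apply the Stern-Geary relation: icorr = B / Rp
icorr = 0.044 / 73015 = 6.026×10^-7 A/cm^2

6.026×10^-7 A/cm^2


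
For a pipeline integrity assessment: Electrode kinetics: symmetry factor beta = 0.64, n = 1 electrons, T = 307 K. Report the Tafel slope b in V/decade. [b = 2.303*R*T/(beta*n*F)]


Apply the Tafel slope relation: b = 2.303*R*T/(beta*n*F)
Numerator: 2.303 * 8.314 * 307 = 5878.17
Denominator: 0.64 * 1 * 96485 = 61750.4
b = 5878.17 / 61750.4 = 0.095 V/decade

0.095 V/decade


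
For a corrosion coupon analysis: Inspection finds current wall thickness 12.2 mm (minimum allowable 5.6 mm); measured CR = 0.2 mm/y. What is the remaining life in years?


Apply the remaining-life relation: RL = (t_current − t_min) / CR
RL = (12.2 − 5.6) / 0.2 = 6.6 / 0.2 = 33.0 years

33.0 years


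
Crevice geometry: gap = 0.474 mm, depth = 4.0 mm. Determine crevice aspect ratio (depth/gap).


Aspect ratio = depth / gap
Ratio = 4.0 / 0.474 = 8.4

8.4


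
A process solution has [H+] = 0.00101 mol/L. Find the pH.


pH = −log10[H+]
pH = −log10(0.00101) = 3.0

3.0


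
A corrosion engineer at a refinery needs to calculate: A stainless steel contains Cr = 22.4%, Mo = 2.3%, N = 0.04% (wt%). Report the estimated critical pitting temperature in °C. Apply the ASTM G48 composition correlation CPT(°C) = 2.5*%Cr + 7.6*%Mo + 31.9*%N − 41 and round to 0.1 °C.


Apply the ASTM G48 empirical CPT estimate: CPT(°C) = 2.5*%Cr + 7.6*%Mo + 31.9*%N − 41
2.5*22.4 = 56; 7.6*2.3 = 17.48; 31.9*0.04 = 1.276
CPT = 56 + 17.48 + 1.276 − 41 = 33.756 °C
Rounded to 0.1 °C: CPT ≈ 33.8 °C

33.8 °C


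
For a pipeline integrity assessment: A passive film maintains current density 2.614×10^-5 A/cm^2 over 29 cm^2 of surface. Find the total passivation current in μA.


I = i_pass * A, then convert A → μA (×10^6)
I = 2.614×10^-5 * 29 * 10^6 = 758.06 μA

758.06 μA


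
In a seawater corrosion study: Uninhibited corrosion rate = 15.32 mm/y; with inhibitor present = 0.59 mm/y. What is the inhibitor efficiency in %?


Apply the inhibitor-efficiency definition: IE = (CR_blank − CR_inh)/CR_blank × 100
IE = (15.32 − 0.59) / 15.32 × 100
IE = 14.73 / 15.32 × 100 = 96.1 %

96.1 %


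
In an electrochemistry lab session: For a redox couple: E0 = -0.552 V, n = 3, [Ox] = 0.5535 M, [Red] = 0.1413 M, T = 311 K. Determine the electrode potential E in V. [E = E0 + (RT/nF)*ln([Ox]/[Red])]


Apply the Nernst equation: E = E0 + (RT/nF)*ln([Ox]/[Red])
Step 1: RT/nF = 8.314*311/(3*96485) = 0.00893284 V
Step 2: [Ox]/[Red] = 0.5535/0.1413 = 3.917197
Step 3: ln(3.917197) = 1.365376
Step 4: correction = 0.00893284 * 1.365376 = 0.0122 V
E = -0.552 + 0.0122 = -0.5398 V

-0.5398 V


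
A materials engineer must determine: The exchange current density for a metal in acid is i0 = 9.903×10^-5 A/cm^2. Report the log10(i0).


i0 = 9.903×10^-5 A/cm^2
log10(i0) = -4.004

-4.004
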